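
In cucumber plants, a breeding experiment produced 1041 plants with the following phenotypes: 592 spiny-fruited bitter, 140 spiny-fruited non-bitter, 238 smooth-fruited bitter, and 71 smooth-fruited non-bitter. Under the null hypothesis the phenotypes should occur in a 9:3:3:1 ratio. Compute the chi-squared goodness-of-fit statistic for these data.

25.607

Total ratio parts = 16. Expected numbers out of 1041:
  spiny-fruited bitter: 1041 × 9/16 = 585.5625
  spiny-fruited non-bitter: 1041 × 3/16 = 195.1875
  smooth-fruited bitter: 1041 × 3/16 = 195.1875
  smooth-fruited non-bitter: 1041 × 1/16 = 65.0625
χ² = Σ (O − E)² / E
  spiny-fruited bitter: (592 − 585.5625)² / 585.5625 = 0.0708
  spiny-fruited non-bitter: (140 − 195.1875)² / 195.1875 = 15.6038
  smooth-fruited bitter: (238 − 195.1875)² / 195.1875 = 9.3905
  smooth-fruited non-bitter: (71 − 65.0625)² / 65.0625 = 0.5418
χ² = 0.0708 + 15.6038 + 9.3905 + 0.5418 = 25.6069 ≈ 25.607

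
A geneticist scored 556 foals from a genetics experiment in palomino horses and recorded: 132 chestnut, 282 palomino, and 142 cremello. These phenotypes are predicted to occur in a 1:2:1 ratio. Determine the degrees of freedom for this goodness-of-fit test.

2

A goodness-of-fit test with 3 phenotype classes has df = 3 − 1 = 2.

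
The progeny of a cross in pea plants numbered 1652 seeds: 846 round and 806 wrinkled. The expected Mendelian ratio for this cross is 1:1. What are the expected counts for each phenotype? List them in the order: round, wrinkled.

Total ratio parts = 2. Expected numbers out of 1652:
  round: 1652 × 1/2 = 826
  wrinkled: 1652 × 1/2 = 826

826, 826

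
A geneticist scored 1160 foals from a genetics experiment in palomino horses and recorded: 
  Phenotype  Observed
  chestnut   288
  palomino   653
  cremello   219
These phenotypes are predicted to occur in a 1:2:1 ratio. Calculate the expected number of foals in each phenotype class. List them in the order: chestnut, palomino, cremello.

Total ratio parts = 4. Expected numbers out of 1160:
  chestnut: 1160 × 1/4 = 290
  palomino: 1160 × 2/4 = 580
  cremello: 1160 × 1/4 = 290

290, 580, 290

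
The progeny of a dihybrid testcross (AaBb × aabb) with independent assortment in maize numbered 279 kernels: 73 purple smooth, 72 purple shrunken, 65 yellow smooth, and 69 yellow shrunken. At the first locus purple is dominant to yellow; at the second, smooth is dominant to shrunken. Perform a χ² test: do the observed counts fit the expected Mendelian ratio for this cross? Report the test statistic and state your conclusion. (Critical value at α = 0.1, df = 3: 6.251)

0.556; consistent

A dihybrid testcross with independent assortment gives a 1:1:1:1 ratio.
Total ratio parts = 4. Expected numbers out of 279:
  purple smooth: 279 × 1/4 = 69.75
  purple shrunken: 279 × 1/4 = 69.75
  yellow smooth: 279 × 1/4 = 69.75
  yellow shrunken: 279 × 1/4 = 69.75
χ² = Σ (O − E)² / E
  purple smooth: (73 − 69.75)² / 69.75 = 0.1514
  purple shrunken: (72 − 69.75)² / 69.75 = 0.0726
  yellow smooth: (65 − 69.75)² / 69.75 = 0.3235
  yellow shrunken: (69 − 69.75)² / 69.75 = 0.0081
χ² = 0.1514 + 0.0726 + 0.3235 + 0.0081 = 0.5556 ≈ 0.556
Degrees of freedom = 4 − 1 = 3; critical value at α = 0.1 is 6.251.
Since 0.556 < 6.251, we fail to reject the null hypothesis — the data are consistent with the 1:1:1:1 ratio.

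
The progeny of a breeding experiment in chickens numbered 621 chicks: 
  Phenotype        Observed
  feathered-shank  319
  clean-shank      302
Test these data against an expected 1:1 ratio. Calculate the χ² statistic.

Expected counts for N = 621 under a 1:1 ratio (total parts = 2):
  feathered-shank: 621 × 1/2 = 310.5
  clean-shank: 621 × 1/2 = 310.5
χ² = Σ (O − E)² / E
  feathered-shank: (319 − 310.5)² / 310.5 = 0.2327
  clean-shank: (302 − 310.5)² / 310.5 = 0.2327
χ² = 0.2327 + 0.2327 = 0.4654 ≈ 0.465

0.465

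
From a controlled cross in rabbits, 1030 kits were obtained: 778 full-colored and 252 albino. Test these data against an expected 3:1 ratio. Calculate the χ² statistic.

0.157

The 3:1 ratio has 4 parts, so with N = 1030 the expected counts are:
  full-colored: 1030 × 3/4 = 772.5
  albino: 1030 × 1/4 = 257.5
χ² = Σ (O − E)² / E
  full-colored: (778 − 772.5)² / 772.5 = 0.0392
  albino: (252 − 257.5)² / 257.5 = 0.1175
χ² = 0.0392 + 0.1175 = 0.1567 ≈ 0.157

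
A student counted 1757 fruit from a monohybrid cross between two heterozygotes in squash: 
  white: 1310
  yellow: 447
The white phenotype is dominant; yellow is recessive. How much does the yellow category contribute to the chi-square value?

0.137

For a monohybrid cross between heterozygotes with complete dominance, the expected phenotypic ratio is 3:1.
Expected counts for N = 1757 under a 3:1 ratio (total parts = 4):
  white: 1757 × 3/4 = 1317.75
  yellow: 1757 × 1/4 = 439.25
Contribution of yellow: (447 − 439.25)² / 439.25 = 0.1367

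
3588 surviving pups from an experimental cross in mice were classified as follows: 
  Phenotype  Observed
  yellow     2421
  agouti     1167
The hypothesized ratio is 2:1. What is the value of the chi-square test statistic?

The 2:1 ratio has 3 parts, so with N = 3588 the expected counts are:
  yellow: 3588 × 2/3 = 2392
  agouti: 3588 × 1/3 = 1196
χ² = Σ (O − E)² / E
  yellow: (2421 − 2392)² / 2392 = 0.3516
  agouti: (1167 − 1196)² / 1196 = 0.7032
χ² = 0.3516 + 0.7032 = 1.0548 ≈ 1.055

1.055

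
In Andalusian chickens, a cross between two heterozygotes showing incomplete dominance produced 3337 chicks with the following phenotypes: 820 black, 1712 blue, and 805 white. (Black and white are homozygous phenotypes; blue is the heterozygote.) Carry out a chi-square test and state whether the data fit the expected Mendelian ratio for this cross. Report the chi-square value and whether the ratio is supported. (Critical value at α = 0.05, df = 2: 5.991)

With incomplete dominance, a heterozygote × heterozygote cross gives a 1:2:1 phenotypic ratio.
Total ratio parts = 4. Expected numbers out of 3337:
  black: 3337 × 1/4 = 834.25
  blue: 3337 × 2/4 = 1668.5
  white: 3337 × 1/4 = 834.25
χ² = Σ (O − E)² / E
  black: (820 − 834.25)² / 834.25 = 0.2434
  blue: (1712 − 1668.5)² / 1668.5 = 1.1341
  white: (805 − 834.25)² / 834.25 = 1.0255
χ² = 0.2434 + 1.1341 + 1.0255 = 2.403
Degrees of freedom = 3 − 1 = 2; critical value at α = 0.05 is 5.991.
Since 2.403 < 5.991, we fail to reject the null hypothesis — the data are consistent with the 1:2:1 ratio.

2.403; consistent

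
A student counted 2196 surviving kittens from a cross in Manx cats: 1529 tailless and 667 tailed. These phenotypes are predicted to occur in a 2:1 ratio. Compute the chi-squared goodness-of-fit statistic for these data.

The 2:1 ratio has 3 parts, so with N = 2196 the expected counts are:
  tailless: 2196 × 2/3 = 1464
  tailed: 2196 × 1/3 = 732
χ² = Σ (O − E)² / E
  tailless: (1529 − 1464)² / 1464 = 2.8859
  tailed: (667 − 732)² / 732 = 5.7719
χ² = 2.8859 + 5.7719 = 8.6578 ≈ 8.658

8.658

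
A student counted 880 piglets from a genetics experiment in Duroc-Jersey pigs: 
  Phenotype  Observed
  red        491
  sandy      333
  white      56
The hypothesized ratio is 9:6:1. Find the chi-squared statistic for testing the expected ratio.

0.078

Under the 9:6:1 hypothesis (Σ ratio = 16, N = 880):
  red: 880 × 9/16 = 495
  sandy: 880 × 6/16 = 330
  white: 880 × 1/16 = 55
χ² = Σ (O − E)² / E
  red: (491 − 495)² / 495 = 0.0323
  sandy: (333 − 330)² / 330 = 0.0273
  white: (56 − 55)² / 55 = 0.0182
χ² = 0.0323 + 0.0273 + 0.0182 = 0.0778 ≈ 0.078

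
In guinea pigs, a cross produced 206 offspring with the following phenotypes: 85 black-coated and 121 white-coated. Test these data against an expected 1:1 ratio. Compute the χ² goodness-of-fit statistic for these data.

Total ratio parts = 2. Expected numbers out of 206:
  black-coated: 206 × 1/2 = 103
  white-coated: 206 × 1/2 = 103
χ² = Σ (O − E)² / E
  black-coated: (85 − 103)² / 103 = 3.1456
  white-coated: (121 − 103)² / 103 = 3.1456
χ² = 3.1456 + 3.1456 = 6.2912 ≈ 6.291

6.291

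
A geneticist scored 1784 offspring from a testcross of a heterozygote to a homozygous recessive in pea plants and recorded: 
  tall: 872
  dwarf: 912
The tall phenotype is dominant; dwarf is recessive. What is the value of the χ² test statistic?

0.897

A testcross of a heterozygote (Aa × aa) gives a 1:1 phenotypic ratio.
Expected counts for N = 1784 under a 1:1 ratio (total parts = 2):
  tall: 1784 × 1/2 = 892
  dwarf: 1784 × 1/2 = 892
χ² = Σ (O − E)² / E
  tall: (872 − 892)² / 892 = 0.4484
  dwarf: (912 − 892)² / 892 = 0.4484
χ² = 0.4484 + 0.4484 = 0.8968 ≈ 0.897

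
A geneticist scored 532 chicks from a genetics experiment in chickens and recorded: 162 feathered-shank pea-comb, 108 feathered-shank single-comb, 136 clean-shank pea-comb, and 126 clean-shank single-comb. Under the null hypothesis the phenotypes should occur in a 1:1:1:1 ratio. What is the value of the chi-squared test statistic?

Expected counts for N = 532 under a 1:1:1:1 ratio (total parts = 4):
  feathered-shank pea-comb: 532 × 1/4 = 133
  feathered-shank single-comb: 532 × 1/4 = 133
  clean-shank pea-comb: 532 × 1/4 = 133
  clean-shank single-comb: 532 × 1/4 = 133
χ² = Σ (O − E)² / E
  feathered-shank pea-comb: (162 − 133)² / 133 = 6.3233
  feathered-shank single-comb: (108 − 133)² / 133 = 4.6992
  clean-shank pea-comb: (136 − 133)² / 133 = 0.0677
  clean-shank single-comb: (126 − 133)² / 133 = 0.3684
χ² = 6.3233 + 4.6992 + 0.0677 + 0.3684 = 11.4586 ≈ 11.459

11.459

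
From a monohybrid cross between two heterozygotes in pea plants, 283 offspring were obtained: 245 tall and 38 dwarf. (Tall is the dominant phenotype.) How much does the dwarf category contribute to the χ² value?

For a monohybrid cross between heterozygotes with complete dominance, the expected phenotypic ratio is 3:1.
Under the 3:1 hypothesis (Σ ratio = 4, N = 283):
  tall: 283 × 3/4 = 212.25
  dwarf: 283 × 1/4 = 70.75
Contribution of dwarf: (38 − 70.75)² / 70.75 = 15.1599

15.160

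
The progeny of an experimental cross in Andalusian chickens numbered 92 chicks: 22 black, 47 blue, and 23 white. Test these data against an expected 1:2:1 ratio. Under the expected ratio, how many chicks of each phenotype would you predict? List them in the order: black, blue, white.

Under the 1:2:1 hypothesis (Σ ratio = 4, N = 92):
  black: 92 × 1/4 = 23
  blue: 92 × 2/4 = 46
  white: 92 × 1/4 = 23

23, 46, 23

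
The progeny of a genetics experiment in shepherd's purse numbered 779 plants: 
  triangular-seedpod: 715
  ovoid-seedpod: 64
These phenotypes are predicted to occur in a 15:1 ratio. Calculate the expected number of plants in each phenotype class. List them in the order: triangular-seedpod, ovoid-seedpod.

The 15:1 ratio has 16 parts, so with N = 779 the expected counts are:
  triangular-seedpod: 779 × 15/16 = 730.3125
  ovoid-seedpod: 779 × 1/16 = 48.6875

730.3125, 48.6875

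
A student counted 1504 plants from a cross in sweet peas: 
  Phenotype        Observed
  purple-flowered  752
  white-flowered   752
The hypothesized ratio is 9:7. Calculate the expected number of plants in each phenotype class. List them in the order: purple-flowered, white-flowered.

846, 658

Under the 9:7 hypothesis (Σ ratio = 16, N = 1504):
  purple-flowered: 1504 × 9/16 = 846
  white-flowered: 1504 × 7/16 = 658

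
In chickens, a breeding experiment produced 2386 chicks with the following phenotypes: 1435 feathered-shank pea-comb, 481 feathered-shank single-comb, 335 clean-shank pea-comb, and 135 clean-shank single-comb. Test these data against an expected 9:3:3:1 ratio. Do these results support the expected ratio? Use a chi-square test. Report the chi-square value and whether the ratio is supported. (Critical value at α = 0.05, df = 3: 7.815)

Under the 9:3:3:1 hypothesis (Σ ratio = 16, N = 2386):
  feathered-shank pea-comb: 2386 × 9/16 = 1342.125
  feathered-shank single-comb: 2386 × 3/16 = 447.375
  clean-shank pea-comb: 2386 × 3/16 = 447.375
  clean-shank single-comb: 2386 × 1/16 = 149.125
χ² = Σ (O − E)² / E
  feathered-shank pea-comb: (1435 − 1342.125)² / 1342.125 = 6.4269
  feathered-shank single-comb: (481 − 447.375)² / 447.375 = 2.5273
  clean-shank pea-comb: (335 − 447.375)² / 447.375 = 28.2272
  clean-shank single-comb: (135 − 149.125)² / 149.125 = 1.3379
χ² = 6.4269 + 2.5273 + 28.2272 + 1.3379 = 38.5193 ≈ 38.519
Degrees of freedom = 4 − 1 = 3; critical value at α = 0.05 is 7.815.
Since 38.519 > 7.815, we reject the null hypothesis — the data do not fit the 9:3:3:1 ratio.

38.519; not consistent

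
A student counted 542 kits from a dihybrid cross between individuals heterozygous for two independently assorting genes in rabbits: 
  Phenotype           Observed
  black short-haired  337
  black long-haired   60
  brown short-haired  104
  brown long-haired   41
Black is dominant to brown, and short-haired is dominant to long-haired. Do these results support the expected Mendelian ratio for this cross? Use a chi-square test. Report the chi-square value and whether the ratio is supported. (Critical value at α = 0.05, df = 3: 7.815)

A dihybrid F₂ with independent assortment and complete dominance at both loci gives a 9:3:3:1 phenotypic ratio.
The 9:3:3:1 ratio has 16 parts, so with N = 542 the expected counts are:
  black short-haired: 542 × 9/16 = 304.875
  black long-haired: 542 × 3/16 = 101.625
  brown short-haired: 542 × 3/16 = 101.625
  brown long-haired: 542 × 1/16 = 33.875
χ² = Σ (O − E)² / E
  black short-haired: (337 − 304.875)² / 304.875 = 3.3850
  black long-haired: (60 − 101.625)² / 101.625 = 17.0494
  brown short-haired: (104 − 101.625)² / 101.625 = 0.0555
  brown long-haired: (41 − 33.875)² / 33.875 = 1.4986
χ² = 3.3850 + 17.0494 + 0.0555 + 1.4986 = 21.9885 ≈ 21.989
Degrees of freedom = 4 − 1 = 3; critical value at α = 0.05 is 7.815.
Since 21.989 > 7.815, we reject the null hypothesis — the data do not fit the 9:3:3:1 ratio.

21.989; not consistent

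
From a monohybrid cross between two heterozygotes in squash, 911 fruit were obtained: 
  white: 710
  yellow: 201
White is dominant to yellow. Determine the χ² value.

For a monohybrid cross between heterozygotes with complete dominance, the expected phenotypic ratio is 3:1.
The 3:1 ratio has 4 parts, so with N = 911 the expected counts are:
  white: 911 × 3/4 = 683.25
  yellow: 911 × 1/4 = 227.75
χ² = Σ (O − E)² / E
  white: (710 − 683.25)² / 683.25 = 1.0473
  yellow: (201 − 227.75)² / 227.75 = 3.1419
χ² = 1.0473 + 3.1419 = 4.1892 ≈ 4.189

4.189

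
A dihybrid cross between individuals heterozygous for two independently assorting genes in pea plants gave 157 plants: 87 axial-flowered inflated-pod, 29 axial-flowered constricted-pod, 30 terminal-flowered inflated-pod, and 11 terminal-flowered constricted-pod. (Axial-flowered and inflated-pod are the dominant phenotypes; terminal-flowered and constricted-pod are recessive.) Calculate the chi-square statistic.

0.180

A dihybrid F₂ with independent assortment and complete dominance at both loci gives a 9:3:3:1 phenotypic ratio.
The 9:3:3:1 ratio has 16 parts, so with N = 157 the expected counts are:
  axial-flowered inflated-pod: 157 × 9/16 = 88.3125
  axial-flowered constricted-pod: 157 × 3/16 = 29.4375
  terminal-flowered inflated-pod: 157 × 3/16 = 29.4375
  terminal-flowered constricted-pod: 157 × 1/16 = 9.8125
χ² = Σ (O − E)² / E
  axial-flowered inflated-pod: (87 − 88.3125)² / 88.3125 = 0.0195
  axial-flowered constricted-pod: (29 − 29.4375)² / 29.4375 = 0.0065
  terminal-flowered inflated-pod: (30 − 29.4375)² / 29.4375 = 0.0107
  terminal-flowered constricted-pod: (11 − 9.8125)² / 9.8125 = 0.1437
χ² = 0.0195 + 0.0065 + 0.0107 + 0.1437 = 0.1804 ≈ 0.180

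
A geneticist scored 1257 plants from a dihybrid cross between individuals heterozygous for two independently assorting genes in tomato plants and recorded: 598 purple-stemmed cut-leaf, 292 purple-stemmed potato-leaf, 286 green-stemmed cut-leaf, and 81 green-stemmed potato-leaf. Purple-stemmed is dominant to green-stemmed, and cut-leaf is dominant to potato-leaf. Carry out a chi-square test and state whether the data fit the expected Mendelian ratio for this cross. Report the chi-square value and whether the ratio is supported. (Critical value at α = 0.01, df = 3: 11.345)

A dihybrid F₂ with independent assortment and complete dominance at both loci gives a 9:3:3:1 phenotypic ratio.
Expected counts for N = 1257 under a 9:3:3:1 ratio (total parts = 16):
  purple-stemmed cut-leaf: 1257 × 9/16 = 707.0625
  purple-stemmed potato-leaf: 1257 × 3/16 = 235.6875
  green-stemmed cut-leaf: 1257 × 3/16 = 235.6875
  green-stemmed potato-leaf: 1257 × 1/16 = 78.5625
χ² = Σ (O − E)² / E
  purple-stemmed cut-leaf: (598 − 707.0625)² / 707.0625 = 16.8226
  purple-stemmed potato-leaf: (292 − 235.6875)² / 235.6875 = 13.4547
  green-stemmed cut-leaf: (286 − 235.6875)² / 235.6875 = 10.7403
  green-stemmed potato-leaf: (81 − 78.5625)² / 78.5625 = 0.0756
χ² = 16.8226 + 13.4547 + 10.7403 + 0.0756 = 41.0932 ≈ 41.093
Degrees of freedom = 4 − 1 = 3; critical value at α = 0.01 is 11.345.
Since 41.093 > 11.345, we reject the null hypothesis — the data do not fit the 9:3:3:1 ratio.

41.093; not consistent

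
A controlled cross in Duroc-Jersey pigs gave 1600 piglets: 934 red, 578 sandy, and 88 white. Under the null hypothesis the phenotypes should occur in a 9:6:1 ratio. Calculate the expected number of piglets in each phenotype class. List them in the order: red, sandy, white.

Under the 9:6:1 hypothesis (Σ ratio = 16, N = 1600):
  red: 1600 × 9/16 = 900
  sandy: 1600 × 6/16 = 600
  white: 1600 × 1/16 = 100

900, 600, 100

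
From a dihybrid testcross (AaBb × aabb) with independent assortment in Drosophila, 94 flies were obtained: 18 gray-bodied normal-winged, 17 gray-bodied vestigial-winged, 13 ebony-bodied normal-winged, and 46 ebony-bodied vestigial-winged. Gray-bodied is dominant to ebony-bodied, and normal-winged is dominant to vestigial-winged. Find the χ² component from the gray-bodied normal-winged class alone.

1.287

A dihybrid testcross with independent assortment gives a 1:1:1:1 ratio.
Total ratio parts = 4. Expected numbers out of 94:
  gray-bodied normal-winged: 94 × 1/4 = 23.5
  gray-bodied vestigial-winged: 94 × 1/4 = 23.5
  ebony-bodied normal-winged: 94 × 1/4 = 23.5
  ebony-bodied vestigial-winged: 94 × 1/4 = 23.5
Contribution of gray-bodied normal-winged: (18 − 23.5)² / 23.5 = 1.2872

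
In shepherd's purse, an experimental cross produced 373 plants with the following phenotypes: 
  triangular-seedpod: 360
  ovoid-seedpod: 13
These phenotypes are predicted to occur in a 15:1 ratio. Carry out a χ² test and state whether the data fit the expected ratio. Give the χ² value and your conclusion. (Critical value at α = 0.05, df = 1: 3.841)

4.866; not consistent

The 15:1 ratio has 16 parts, so with N = 373 the expected counts are:
  triangular-seedpod: 373 × 15/16 = 349.6875
  ovoid-seedpod: 373 × 1/16 = 23.3125
χ² = Σ (O − E)² / E
  triangular-seedpod: (360 − 349.6875)² / 349.6875 = 0.3041
  ovoid-seedpod: (13 − 23.3125)² / 23.3125 = 4.5618
χ² = 0.3041 + 4.5618 = 4.8659 ≈ 4.866
Degrees of freedom = 2 − 1 = 1; critical value at α = 0.05 is 3.841.
Since 4.866 > 3.841, we reject the null hypothesis — the data do not fit the 15:1 ratio.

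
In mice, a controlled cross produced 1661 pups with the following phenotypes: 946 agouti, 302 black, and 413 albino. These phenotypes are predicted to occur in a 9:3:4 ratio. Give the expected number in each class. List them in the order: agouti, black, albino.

Under the 9:3:4 hypothesis (Σ ratio = 16, N = 1661):
  agouti: 1661 × 9/16 = 934.3125
  black: 1661 × 3/16 = 311.4375
  albino: 1661 × 4/16 = 415.25

934.3125, 311.4375, 415.25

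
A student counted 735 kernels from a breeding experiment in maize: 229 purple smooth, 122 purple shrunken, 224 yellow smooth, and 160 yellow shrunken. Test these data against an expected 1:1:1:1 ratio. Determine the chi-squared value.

Total ratio parts = 4. Expected numbers out of 735:
  purple smooth: 735 × 1/4 = 183.75
  purple shrunken: 735 × 1/4 = 183.75
  yellow smooth: 735 × 1/4 = 183.75
  yellow shrunken: 735 × 1/4 = 183.75
χ² = Σ (O − E)² / E
  purple smooth: (229 − 183.75)² / 183.75 = 11.1432
  purple shrunken: (122 − 183.75)² / 183.75 = 20.7514
  yellow smooth: (224 − 183.75)² / 183.75 = 8.8167
  yellow shrunken: (160 − 183.75)² / 183.75 = 3.0697
χ² = 11.1432 + 20.7514 + 8.8167 + 3.0697 = 43.781

43.781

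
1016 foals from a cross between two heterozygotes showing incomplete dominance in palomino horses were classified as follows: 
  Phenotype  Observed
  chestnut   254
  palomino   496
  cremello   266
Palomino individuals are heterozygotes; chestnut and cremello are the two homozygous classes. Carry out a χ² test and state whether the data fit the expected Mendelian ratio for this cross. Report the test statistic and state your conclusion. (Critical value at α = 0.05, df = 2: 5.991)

With incomplete dominance, a heterozygote × heterozygote cross gives a 1:2:1 phenotypic ratio.
Expected counts for N = 1016 under a 1:2:1 ratio (total parts = 4):
  chestnut: 1016 × 1/4 = 254
  palomino: 1016 × 2/4 = 508
  cremello: 1016 × 1/4 = 254
χ² = Σ (O − E)² / E
  chestnut: (254 − 254)² / 254 = 0.0000
  palomino: (496 − 508)² / 508 = 0.2835
  cremello: (266 − 254)² / 254 = 0.5669
χ² = 0.0000 + 0.2835 + 0.5669 = 0.8504 ≈ 0.850
Degrees of freedom = 3 − 1 = 2; critical value at α = 0.05 is 5.991.
Since 0.850 < 5.991, we fail to reject the null hypothesis — the data are consistent with the 1:2:1 ratio.

0.850; consistent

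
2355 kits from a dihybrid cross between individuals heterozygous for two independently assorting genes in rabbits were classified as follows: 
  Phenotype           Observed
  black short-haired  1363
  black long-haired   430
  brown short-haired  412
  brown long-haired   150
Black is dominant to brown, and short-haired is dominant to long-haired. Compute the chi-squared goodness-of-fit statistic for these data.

A dihybrid F₂ with independent assortment and complete dominance at both loci gives a 9:3:3:1 phenotypic ratio.
Total ratio parts = 16. Expected numbers out of 2355:
  black short-haired: 2355 × 9/16 = 1324.6875
  black long-haired: 2355 × 3/16 = 441.5625
  brown short-haired: 2355 × 3/16 = 441.5625
  brown long-haired: 2355 × 1/16 = 147.1875
χ² = Σ (O − E)² / E
  black short-haired: (1363 − 1324.6875)² / 1324.6875 = 1.1081
  black long-haired: (430 − 441.5625)² / 441.5625 = 0.3028
  brown short-haired: (412 − 441.5625)² / 441.5625 = 1.9792
  brown long-haired: (150 − 147.1875)² / 147.1875 = 0.0537
χ² = 1.1081 + 0.3028 + 1.9792 + 0.0537 = 3.4438 ≈ 3.444

3.444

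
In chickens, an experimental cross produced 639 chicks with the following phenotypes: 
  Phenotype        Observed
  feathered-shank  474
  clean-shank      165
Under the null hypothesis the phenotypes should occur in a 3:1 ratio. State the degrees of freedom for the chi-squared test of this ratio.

1

A goodness-of-fit test with 2 phenotype classes has df = 2 − 1 = 1.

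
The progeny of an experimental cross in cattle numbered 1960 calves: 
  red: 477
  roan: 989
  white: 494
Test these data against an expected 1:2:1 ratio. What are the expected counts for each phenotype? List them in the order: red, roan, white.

Under the 1:2:1 hypothesis (Σ ratio = 4, N = 1960):
  red: 1960 × 1/4 = 490
  roan: 1960 × 2/4 = 980
  white: 1960 × 1/4 = 490

490, 980, 490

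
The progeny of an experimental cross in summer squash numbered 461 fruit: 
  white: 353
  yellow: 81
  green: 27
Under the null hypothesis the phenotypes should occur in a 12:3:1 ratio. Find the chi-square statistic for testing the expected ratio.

0.608

Under the 12:3:1 hypothesis (Σ ratio = 16, N = 461):
  white: 461 × 12/16 = 345.75
  yellow: 461 × 3/16 = 86.4375
  green: 461 × 1/16 = 28.8125
χ² = Σ (O − E)² / E
  white: (353 − 345.75)² / 345.75 = 0.1520
  yellow: (81 − 86.4375)² / 86.4375 = 0.3421
  green: (27 − 28.8125)² / 28.8125 = 0.1140
χ² = 0.1520 + 0.3421 + 0.1140 = 0.6081 ≈ 0.608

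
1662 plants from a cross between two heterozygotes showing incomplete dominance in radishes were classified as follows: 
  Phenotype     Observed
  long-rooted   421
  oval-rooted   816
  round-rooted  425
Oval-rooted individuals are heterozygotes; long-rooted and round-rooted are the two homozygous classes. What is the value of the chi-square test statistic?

With incomplete dominance, a heterozygote × heterozygote cross gives a 1:2:1 phenotypic ratio.
Total ratio parts = 4. Expected numbers out of 1662:
  long-rooted: 1662 × 1/4 = 415.5
  oval-rooted: 1662 × 2/4 = 831
  round-rooted: 1662 × 1/4 = 415.5
χ² = Σ (O − E)² / E
  long-rooted: (421 − 415.5)² / 415.5 = 0.0728
  oval-rooted: (816 − 831)² / 831 = 0.2708
  round-rooted: (425 − 415.5)² / 415.5 = 0.2172
χ² = 0.0728 + 0.2708 + 0.2172 = 0.5608 ≈ 0.561

0.561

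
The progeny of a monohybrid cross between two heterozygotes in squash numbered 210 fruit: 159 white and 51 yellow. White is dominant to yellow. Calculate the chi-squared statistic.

0.057

For a monohybrid cross between heterozygotes with complete dominance, the expected phenotypic ratio is 3:1.
The 3:1 ratio has 4 parts, so with N = 210 the expected counts are:
  white: 210 × 3/4 = 157.5
  yellow: 210 × 1/4 = 52.5
χ² = Σ (O − E)² / E
  white: (159 − 157.5)² / 157.5 = 0.0143
  yellow: (51 − 52.5)² / 52.5 = 0.0429
χ² = 0.0143 + 0.0429 = 0.0572 ≈ 0.057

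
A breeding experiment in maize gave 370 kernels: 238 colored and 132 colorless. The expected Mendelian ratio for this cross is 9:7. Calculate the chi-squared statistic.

Expected counts for N = 370 under a 9:7 ratio (total parts = 16):
  colored: 370 × 9/16 = 208.125
  colorless: 370 × 7/16 = 161.875
χ² = Σ (O − E)² / E
  colored: (238 − 208.125)² / 208.125 = 4.2884
  colorless: (132 − 161.875)² / 161.875 = 5.5136
χ² = 4.2884 + 5.5136 = 9.802

9.802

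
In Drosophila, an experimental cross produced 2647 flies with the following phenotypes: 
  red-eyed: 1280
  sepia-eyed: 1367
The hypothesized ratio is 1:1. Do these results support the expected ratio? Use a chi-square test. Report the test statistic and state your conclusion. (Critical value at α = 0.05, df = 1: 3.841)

Expected counts for N = 2647 under a 1:1 ratio (total parts = 2):
  red-eyed: 2647 × 1/2 = 1323.5
  sepia-eyed: 2647 × 1/2 = 1323.5
χ² = Σ (O − E)² / E
  red-eyed: (1280 − 1323.5)² / 1323.5 = 1.4297
  sepia-eyed: (1367 − 1323.5)² / 1323.5 = 1.4297
χ² = 1.4297 + 1.4297 = 2.8594 ≈ 2.859
Degrees of freedom = 2 − 1 = 1; critical value at α = 0.05 is 3.841.
Since 2.859 < 3.841, we fail to reject the null hypothesis — the data are consistent with the 1:1 ratio.

2.859; consistent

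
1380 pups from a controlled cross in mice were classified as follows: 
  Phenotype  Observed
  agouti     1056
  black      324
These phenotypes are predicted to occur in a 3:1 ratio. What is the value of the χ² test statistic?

1.704

Expected counts for N = 1380 under a 3:1 ratio (total parts = 4):
  agouti: 1380 × 3/4 = 1035
  black: 1380 × 1/4 = 345
χ² = Σ (O − E)² / E
  agouti: (1056 − 1035)² / 1035 = 0.4261
  black: (324 − 345)² / 345 = 1.2783
χ² = 0.4261 + 1.2783 = 1.7044 ≈ 1.704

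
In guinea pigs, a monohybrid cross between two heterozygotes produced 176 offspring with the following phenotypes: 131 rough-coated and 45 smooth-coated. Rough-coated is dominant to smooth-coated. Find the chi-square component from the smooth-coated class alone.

0.023

For a monohybrid cross between heterozygotes with complete dominance, the expected phenotypic ratio is 3:1.
Expected counts for N = 176 under a 3:1 ratio (total parts = 4):
  rough-coated: 176 × 3/4 = 132
  smooth-coated: 176 × 1/4 = 44
Contribution of smooth-coated: (45 − 44)² / 44 = 0.0227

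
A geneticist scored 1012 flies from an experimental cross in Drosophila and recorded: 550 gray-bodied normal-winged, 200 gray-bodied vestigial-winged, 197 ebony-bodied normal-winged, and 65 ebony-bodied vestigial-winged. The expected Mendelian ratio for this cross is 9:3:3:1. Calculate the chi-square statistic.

Under the 9:3:3:1 hypothesis (Σ ratio = 16, N = 1012):
  gray-bodied normal-winged: 1012 × 9/16 = 569.25
  gray-bodied vestigial-winged: 1012 × 3/16 = 189.75
  ebony-bodied normal-winged: 1012 × 3/16 = 189.75
  ebony-bodied vestigial-winged: 1012 × 1/16 = 63.25
χ² = Σ (O − E)² / E
  gray-bodied normal-winged: (550 − 569.25)² / 569.25 = 0.6510
  gray-bodied vestigial-winged: (200 − 189.75)² / 189.75 = 0.5537
  ebony-bodied normal-winged: (197 − 189.75)² / 189.75 = 0.2770
  ebony-bodied vestigial-winged: (65 − 63.25)² / 63.25 = 0.0484
χ² = 0.6510 + 0.5537 + 0.2770 + 0.0484 = 1.5301 ≈ 1.530

1.530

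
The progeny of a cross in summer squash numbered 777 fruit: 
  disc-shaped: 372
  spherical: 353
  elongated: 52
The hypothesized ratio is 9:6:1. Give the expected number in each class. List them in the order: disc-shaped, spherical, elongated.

437.0625, 291.375, 48.5625

The 9:6:1 ratio has 16 parts, so with N = 777 the expected counts are:
  disc-shaped: 777 × 9/16 = 437.0625
  spherical: 777 × 6/16 = 291.375
  elongated: 777 × 1/16 = 48.5625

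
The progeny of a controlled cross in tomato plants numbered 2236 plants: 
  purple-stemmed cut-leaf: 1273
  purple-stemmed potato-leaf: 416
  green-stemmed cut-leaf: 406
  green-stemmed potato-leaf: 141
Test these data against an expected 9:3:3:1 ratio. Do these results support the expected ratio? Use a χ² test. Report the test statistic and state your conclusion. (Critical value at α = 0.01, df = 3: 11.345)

Expected counts for N = 2236 under a 9:3:3:1 ratio (total parts = 16):
  purple-stemmed cut-leaf: 2236 × 9/16 = 1257.75
  purple-stemmed potato-leaf: 2236 × 3/16 = 419.25
  green-stemmed cut-leaf: 2236 × 3/16 = 419.25
  green-stemmed potato-leaf: 2236 × 1/16 = 139.75
χ² = Σ (O − E)² / E
  purple-stemmed cut-leaf: (1273 − 1257.75)² / 1257.75 = 0.1849
  purple-stemmed potato-leaf: (416 − 419.25)² / 419.25 = 0.0252
  green-stemmed cut-leaf: (406 − 419.25)² / 419.25 = 0.4188
  green-stemmed potato-leaf: (141 − 139.75)² / 139.75 = 0.0112
χ² = 0.1849 + 0.0252 + 0.4188 + 0.0112 = 0.6401 ≈ 0.640
Degrees of freedom = 4 − 1 = 3; critical value at α = 0.01 is 11.345.
Since 0.640 < 11.345, we fail to reject the null hypothesis — the data are consistent with the 9:3:3:1 ratio.

0.640; consistent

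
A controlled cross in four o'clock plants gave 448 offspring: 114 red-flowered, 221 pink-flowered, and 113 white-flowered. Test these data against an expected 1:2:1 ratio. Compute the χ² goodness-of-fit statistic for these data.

The 1:2:1 ratio has 4 parts, so with N = 448 the expected counts are:
  red-flowered: 448 × 1/4 = 112
  pink-flowered: 448 × 2/4 = 224
  white-flowered: 448 × 1/4 = 112
χ² = Σ (O − E)² / E
  red-flowered: (114 − 112)² / 112 = 0.0357
  pink-flowered: (221 − 224)² / 224 = 0.0402
  white-flowered: (113 − 112)² / 112 = 0.0089
χ² = 0.0357 + 0.0402 + 0.0089 = 0.0848 ≈ 0.085

0.085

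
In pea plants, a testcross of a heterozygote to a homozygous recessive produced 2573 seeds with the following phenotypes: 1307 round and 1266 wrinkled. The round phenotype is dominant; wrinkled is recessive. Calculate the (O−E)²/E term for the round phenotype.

A testcross of a heterozygote (Aa × aa) gives a 1:1 phenotypic ratio.
Total ratio parts = 2. Expected numbers out of 2573:
  round: 2573 × 1/2 = 1286.5
  wrinkled: 2573 × 1/2 = 1286.5
Contribution of round: (1307 − 1286.5)² / 1286.5 = 0.3267

0.327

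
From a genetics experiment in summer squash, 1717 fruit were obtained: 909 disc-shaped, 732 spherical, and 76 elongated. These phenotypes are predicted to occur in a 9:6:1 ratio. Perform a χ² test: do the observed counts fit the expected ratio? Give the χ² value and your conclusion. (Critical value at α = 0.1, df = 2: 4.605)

24.540; not consistent

Expected counts for N = 1717 under a 9:6:1 ratio (total parts = 16):
  disc-shaped: 1717 × 9/16 = 965.8125
  spherical: 1717 × 6/16 = 643.875
  elongated: 1717 × 1/16 = 107.3125
χ² = Σ (O − E)² / E
  disc-shaped: (909 − 965.8125)² / 965.8125 = 3.3419
  spherical: (732 − 643.875)² / 643.875 = 12.0614
  elongated: (76 − 107.3125)² / 107.3125 = 9.1366
χ² = 3.3419 + 12.0614 + 9.1366 = 24.5399 ≈ 24.540
Degrees of freedom = 3 − 1 = 2; critical value at α = 0.1 is 4.605.
Since 24.540 > 4.605, we reject the null hypothesis — the data do not fit the 9:6:1 ratio.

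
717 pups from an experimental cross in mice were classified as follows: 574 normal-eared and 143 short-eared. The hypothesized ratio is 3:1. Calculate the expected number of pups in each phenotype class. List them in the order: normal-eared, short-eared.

Expected counts for N = 717 under a 3:1 ratio (total parts = 4):
  normal-eared: 717 × 3/4 = 537.75
  short-eared: 717 × 1/4 = 179.25

537.75, 179.25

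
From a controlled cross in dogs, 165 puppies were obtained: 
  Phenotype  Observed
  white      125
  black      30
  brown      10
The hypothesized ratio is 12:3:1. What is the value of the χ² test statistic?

Expected counts for N = 165 under a 12:3:1 ratio (total parts = 16):
  white: 165 × 12/16 = 123.75
  black: 165 × 3/16 = 30.9375
  brown: 165 × 1/16 = 10.3125
χ² = Σ (O − E)² / E
  white: (125 − 123.75)² / 123.75 = 0.0126
  black: (30 − 30.9375)² / 30.9375 = 0.0284
  brown: (10 − 10.3125)² / 10.3125 = 0.0095
χ² = 0.0126 + 0.0284 + 0.0095 = 0.0505 ≈ 0.051

0.051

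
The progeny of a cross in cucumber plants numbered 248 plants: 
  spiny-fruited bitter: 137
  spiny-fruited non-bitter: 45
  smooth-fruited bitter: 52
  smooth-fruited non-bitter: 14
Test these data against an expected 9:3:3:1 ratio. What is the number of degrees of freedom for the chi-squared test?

A goodness-of-fit test with 4 phenotype classes has df = 4 − 1 = 3.

3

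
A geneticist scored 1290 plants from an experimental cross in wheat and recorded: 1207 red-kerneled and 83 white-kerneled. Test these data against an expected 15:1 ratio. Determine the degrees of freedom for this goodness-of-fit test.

1

A goodness-of-fit test with 2 phenotype classes has df = 2 − 1 = 1.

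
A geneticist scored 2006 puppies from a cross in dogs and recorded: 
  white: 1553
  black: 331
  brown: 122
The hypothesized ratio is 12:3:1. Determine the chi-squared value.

7.068

The 12:3:1 ratio has 16 parts, so with N = 2006 the expected counts are:
  white: 2006 × 12/16 = 1504.5
  black: 2006 × 3/16 = 376.125
  brown: 2006 × 1/16 = 125.375
χ² = Σ (O − E)² / E
  white: (1553 − 1504.5)² / 1504.5 = 1.5635
  black: (331 − 376.125)² / 376.125 = 5.4138
  brown: (122 − 125.375)² / 125.375 = 0.0909
χ² = 1.5635 + 5.4138 + 0.0909 = 7.0682 ≈ 7.068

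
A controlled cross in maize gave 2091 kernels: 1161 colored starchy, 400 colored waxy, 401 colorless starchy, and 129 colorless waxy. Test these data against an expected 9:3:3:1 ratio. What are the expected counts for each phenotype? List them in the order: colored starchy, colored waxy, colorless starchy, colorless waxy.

1176.1875, 392.0625, 392.0625, 130.6875

The 9:3:3:1 ratio has 16 parts, so with N = 2091 the expected counts are:
  colored starchy: 2091 × 9/16 = 1176.1875
  colored waxy: 2091 × 3/16 = 392.0625
  colorless starchy: 2091 × 3/16 = 392.0625
  colorless waxy: 2091 × 1/16 = 130.6875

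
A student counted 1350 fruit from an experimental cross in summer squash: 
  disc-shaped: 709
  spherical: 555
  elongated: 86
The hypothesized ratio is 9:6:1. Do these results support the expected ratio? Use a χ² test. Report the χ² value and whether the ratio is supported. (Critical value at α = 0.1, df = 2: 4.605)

8.067; not consistent

Expected counts for N = 1350 under a 9:6:1 ratio (total parts = 16):
  disc-shaped: 1350 × 9/16 = 759.375
  spherical: 1350 × 6/16 = 506.25
  elongated: 1350 × 1/16 = 84.375
χ² = Σ (O − E)² / E
  disc-shaped: (709 − 759.375)² / 759.375 = 3.3417
  spherical: (555 − 506.25)² / 506.25 = 4.6944
  elongated: (86 − 84.375)² / 84.375 = 0.0313
χ² = 3.3417 + 4.6944 + 0.0313 = 8.0674 ≈ 8.067
Degrees of freedom = 3 − 1 = 2; critical value at α = 0.1 is 4.605.
Since 8.067 > 4.605, we reject the null hypothesis — the data do not fit the 9:6:1 ratio.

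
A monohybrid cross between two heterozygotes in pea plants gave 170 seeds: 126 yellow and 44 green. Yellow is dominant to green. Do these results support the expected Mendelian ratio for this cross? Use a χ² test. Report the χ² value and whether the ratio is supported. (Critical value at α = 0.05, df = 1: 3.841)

For a monohybrid cross between heterozygotes with complete dominance, the expected phenotypic ratio is 3:1.
Expected counts for N = 170 under a 3:1 ratio (total parts = 4):
  yellow: 170 × 3/4 = 127.5
  green: 170 × 1/4 = 42.5
χ² = Σ (O − E)² / E
  yellow: (126 − 127.5)² / 127.5 = 0.0176
  green: (44 − 42.5)² / 42.5 = 0.0529
χ² = 0.0176 + 0.0529 = 0.0705 ≈ 0.071
Degrees of freedom = 2 − 1 = 1; critical value at α = 0.05 is 3.841.
Since 0.071 < 3.841, we fail to reject the null hypothesis — the data are consistent with the 3:1 ratio.

0.071; consistent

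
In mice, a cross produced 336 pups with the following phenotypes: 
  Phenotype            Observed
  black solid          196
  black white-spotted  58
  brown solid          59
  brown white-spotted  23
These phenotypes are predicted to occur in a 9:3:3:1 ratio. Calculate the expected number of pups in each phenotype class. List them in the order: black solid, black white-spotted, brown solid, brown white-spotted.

Total ratio parts = 16. Expected numbers out of 336:
  black solid: 336 × 9/16 = 189
  black white-spotted: 336 × 3/16 = 63
  brown solid: 336 × 3/16 = 63
  brown white-spotted: 336 × 1/16 = 21

189, 63, 63, 21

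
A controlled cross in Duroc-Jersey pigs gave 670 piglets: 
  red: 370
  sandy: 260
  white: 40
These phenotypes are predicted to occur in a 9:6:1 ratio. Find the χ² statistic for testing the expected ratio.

Total ratio parts = 16. Expected numbers out of 670:
  red: 670 × 9/16 = 376.875
  sandy: 670 × 6/16 = 251.25
  white: 670 × 1/16 = 41.875
χ² = Σ (O − E)² / E
  red: (370 − 376.875)² / 376.875 = 0.1254
  sandy: (260 − 251.25)² / 251.25 = 0.3047
  white: (40 − 41.875)² / 41.875 = 0.0840
χ² = 0.1254 + 0.3047 + 0.0840 = 0.5141 ≈ 0.514

0.514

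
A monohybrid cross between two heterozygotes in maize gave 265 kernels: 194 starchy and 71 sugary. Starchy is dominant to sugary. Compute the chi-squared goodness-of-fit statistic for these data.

For a monohybrid cross between heterozygotes with complete dominance, the expected phenotypic ratio is 3:1.
Total ratio parts = 4. Expected numbers out of 265:
  starchy: 265 × 3/4 = 198.75
  sugary: 265 × 1/4 = 66.25
χ² = Σ (O − E)² / E
  starchy: (194 − 198.75)² / 198.75 = 0.1135
  sugary: (71 − 66.25)² / 66.25 = 0.3406
χ² = 0.1135 + 0.3406 = 0.4541 ≈ 0.454

0.454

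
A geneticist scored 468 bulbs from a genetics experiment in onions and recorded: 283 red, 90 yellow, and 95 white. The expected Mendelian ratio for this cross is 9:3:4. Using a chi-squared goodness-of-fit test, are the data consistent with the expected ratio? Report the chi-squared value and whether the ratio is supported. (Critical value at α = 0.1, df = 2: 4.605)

5.676; not consistent

The 9:3:4 ratio has 16 parts, so with N = 468 the expected counts are:
  red: 468 × 9/16 = 263.25
  yellow: 468 × 3/16 = 87.75
  white: 468 × 4/16 = 117
χ² = Σ (O − E)² / E
  red: (283 − 263.25)² / 263.25 = 1.4817
  yellow: (90 − 87.75)² / 87.75 = 0.0577
  white: (95 − 117)² / 117 = 4.1368
χ² = 1.4817 + 0.0577 + 4.1368 = 5.6762 ≈ 5.676
Degrees of freedom = 3 − 1 = 2; critical value at α = 0.1 is 4.605.
Since 5.676 > 4.605, we reject the null hypothesis — the data do not fit the 9:3:4 ratio.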